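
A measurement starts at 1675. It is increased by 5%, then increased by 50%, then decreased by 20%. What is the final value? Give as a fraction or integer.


Start: 1675
Step 1: increase by 5% => multiply by 105/100
  1675 * 105/100 = 7035/4
Step 2: increase by 50% => multiply by 150/100
  7035/4 * 150/100 = 21105/8
Step 3: decrease by 20% => multiply by 80/100
  21105/8 * 80/100 = 4221/2
Final value = 4221/2

4221/2


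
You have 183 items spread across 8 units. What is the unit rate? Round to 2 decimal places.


Total items = 183
Number of units = 8
Unit rate = 183 / 8
= 22.88 items per unit

22.88


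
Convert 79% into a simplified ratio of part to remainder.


Part = 79%, Remainder = 21%
Ratio = 79:21
GCD(79, 21) = 1
Simplify: 79:21 = 79:21

79:21


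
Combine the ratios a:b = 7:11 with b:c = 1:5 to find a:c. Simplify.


Given a:b = 7:11 and b:c = 1:5
Make b consistent. Multiply first ratio by 1: a:b = 7:11
Multiply second ratio by 11: b:c = 11:55
Now b = 11 in both, so a:b:c = 7:11:55
Therefore a:c = 7:55
Simplify by GCD: a:c = 7:55

7:55


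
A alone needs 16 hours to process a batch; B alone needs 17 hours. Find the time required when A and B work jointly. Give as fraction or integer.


Rate of A = 1/16 job per hour
Rate of B = 1/17 job per hour
Combined rate = 1/16 + 1/17
Find common denominator: (17 + 16)/(16*17) = 33/272
Combined rate = 33/272 job per hour
Time together = 1 / (33/272) = 272/33 hours

272/33


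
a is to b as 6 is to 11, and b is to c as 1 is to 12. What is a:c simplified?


Given a:b = 6:11 and b:c = 1:12
Make b consistent. Multiply first ratio by 1: a:b = 6:11
Multiply second ratio by 11: b:c = 11:132
Now b = 11 in both, so a:b:c = 6:11:132
Therefore a:c = 6:132
Simplify by GCD: a:c = 1:22

1:22


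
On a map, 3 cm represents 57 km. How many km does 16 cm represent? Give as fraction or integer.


Map scale: 3 cm = 57 km
Measured distance on map = 16 cm
Set up proportion: 16 * 57 / 3
= 912 / 3
= 304 km

304


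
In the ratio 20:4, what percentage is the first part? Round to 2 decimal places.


Total parts = 20 + 4 = 24
First part fraction = 20/24
Percentage = (20/24) * 100
= 0.833333 * 100
= 83.33%

83.33


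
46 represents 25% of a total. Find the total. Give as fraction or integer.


Given: 46 is 25% of the whole
Set up: 46 = 25/100 * whole
whole = 46 * 100 / 25
whole = 4600 / 25
whole = 184

184


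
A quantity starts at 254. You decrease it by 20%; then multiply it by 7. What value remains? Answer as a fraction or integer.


Start with 254.
Step 1: Decrease by 20%: 254 * 80/100 = 1016/5
Step 2: Multiply by 7: 1016/5 * 7 = 7112/5
Final result = 7112/5

7112/5


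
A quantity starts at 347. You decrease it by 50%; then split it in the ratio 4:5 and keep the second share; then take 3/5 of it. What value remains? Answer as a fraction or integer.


Start with 347.
Step 1: Decrease by 50%: 347 * 50/100 = 347/2
Step 2: Split 4:5, second share = 347/2 * 5/9 = 1735/18
Step 3: Take 3/5: 1735/18 * 3/5 = 347/6
Final result = 347/6

347/6


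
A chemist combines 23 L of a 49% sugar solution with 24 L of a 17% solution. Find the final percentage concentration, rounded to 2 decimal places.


Solute in mixture 1 = 49% of 23 L = 23*49/100 = 1127/100 L
Solute in mixture 2 = 17% of 24 L = 24*17/100 = 102/25 L
Total solute = 1127/100 + 102/25 = 307/20 L
Total volume = 23 + 24 = 47 L
Final concentration = 307/20/47 * 100 = 32.66%

32.66


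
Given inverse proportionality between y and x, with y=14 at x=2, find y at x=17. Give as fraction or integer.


Inverse proportion: y = k/x
Find k: k = 2 * 14 = 28
Compute y at x=17: y = 28/17
y = 28/17

28/17


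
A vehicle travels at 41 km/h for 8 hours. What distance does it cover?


Using distance = speed * time
Speed = 41 km/h
Time = 8 hours
Distance = 41 * 8
= 328 km

328


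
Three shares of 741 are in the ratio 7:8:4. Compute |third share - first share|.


Total parts = 7 + 8 + 4 = 19
Value per part = 741 / 19 = 39
Shares: 7*39=273, 8*39=312, 4*39=156
Third share = 156, first share = 273
Difference = |156 - 273| = 117

117


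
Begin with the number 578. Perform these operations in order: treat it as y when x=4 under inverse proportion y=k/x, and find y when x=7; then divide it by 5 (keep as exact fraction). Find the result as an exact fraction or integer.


Start with 578.
Step 1: Inverse prop: k = (578)*4; new y = k/7 = 578*4/7 = 2312/7
Step 2: Divide by 5: 2312/7 / 5 = 2312/35
Final result = 2312/35

2312/35


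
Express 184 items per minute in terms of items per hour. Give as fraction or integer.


Converting from per minute to per hour
Rate = 184 items per minute
Multiply by 60: 184 * 60
= 11040 items per hour

11040


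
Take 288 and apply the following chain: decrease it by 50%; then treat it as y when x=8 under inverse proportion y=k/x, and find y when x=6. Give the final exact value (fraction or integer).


Start with 288.
Step 1: Decrease by 50%: 288 * 50/100 = 144
Step 2: Inverse prop: k = (144)*8; new y = k/6 = 144*8/6 = 192
Final result = 192

192


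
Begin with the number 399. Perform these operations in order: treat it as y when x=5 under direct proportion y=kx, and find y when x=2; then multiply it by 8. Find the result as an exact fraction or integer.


Start with 399.
Step 1: Direct prop: k = (399)/5; new y = k*2 = 399*2/5 = 798/5
Step 2: Multiply by 8: 798/5 * 8 = 6384/5
Final result = 6384/5

6384/5


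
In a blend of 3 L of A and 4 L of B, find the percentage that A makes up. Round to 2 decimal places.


Volume of A = 3 L
Volume of B = 4 L
Total volume = 3 + 4 = 7 L
Percentage of A = (3/7) * 100
= 42.86%

42.86


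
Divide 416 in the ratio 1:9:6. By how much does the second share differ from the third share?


Total parts = 1 + 9 + 6 = 16
Value per part = 416 / 16 = 26
Shares: 1*26=26, 9*26=234, 6*26=156
Second share = 234, third share = 156
Difference = |234 - 156| = 78

78


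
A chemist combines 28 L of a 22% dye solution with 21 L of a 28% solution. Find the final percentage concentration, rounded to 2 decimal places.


Solute in mixture 1 = 22% of 28 L = 28*22/100 = 154/25 L
Solute in mixture 2 = 28% of 21 L = 21*28/100 = 147/25 L
Total solute = 154/25 + 147/25 = 301/25 L
Total volume = 28 + 21 = 49 L
Final concentration = 301/25/49 * 100 = 24.57%

24.57


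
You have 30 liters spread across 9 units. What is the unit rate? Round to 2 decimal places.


Total liters = 30
Number of units = 9
Unit rate = 30 / 9
= 3.33 liters per unit

3.33


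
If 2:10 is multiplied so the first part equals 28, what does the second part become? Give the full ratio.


Original ratio: 2:10
First term target: 28
Scale factor = 28 / 2 = 14
Multiply second term: 10 * 14 = 140
Equivalent ratio = 28:140

28:140


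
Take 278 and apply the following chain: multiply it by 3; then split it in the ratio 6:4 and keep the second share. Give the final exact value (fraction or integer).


Start with 278.
Step 1: Multiply by 3: 278 * 3 = 834
Step 2: Split 6:4, second share = 834 * 4/10 = 1668/5
Final result = 1668/5

1668/5


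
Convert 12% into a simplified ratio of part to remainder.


Part = 12%, Remainder = 88%
Ratio = 12:88
GCD(12, 88) = 4
Simplify: 3:22 = 3:22

3:22


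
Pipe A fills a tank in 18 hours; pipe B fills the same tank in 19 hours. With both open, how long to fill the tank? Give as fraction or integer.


Rate of A = 1/18 job per hour
Rate of B = 1/19 job per hour
Combined rate = 1/18 + 1/19
Find common denominator: (19 + 18)/(18*19) = 37/342
Combined rate = 37/342 job per hour
Time together = 1 / (37/342) = 342/37 hours

342/37


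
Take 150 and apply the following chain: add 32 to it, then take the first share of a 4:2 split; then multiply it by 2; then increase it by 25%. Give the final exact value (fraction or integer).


Start with 150.
Step 1: Add 32: 150+32=182; split 4:2 first = 182*4/6 = 364/3
Step 2: Multiply by 2: 364/3 * 2 = 728/3
Step 3: Increase by 25%: 728/3 * 125/100 = 910/3
Final result = 910/3

910/3


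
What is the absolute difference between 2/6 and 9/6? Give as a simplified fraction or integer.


Simplify: 2/6 = 1/3 and 9/6 = 3/2
Find common denominator: LCD = 6
Convert: 2/6 and 9/6
Difference = |2 - 9|/6 = 7/6
Simplified = 7/6

7/6


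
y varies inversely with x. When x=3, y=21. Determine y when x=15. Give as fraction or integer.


Inverse proportion: y = k/x
Find k: k = 3 * 21 = 63
Compute y at x=15: y = 63/15
y = 21/5

21/5


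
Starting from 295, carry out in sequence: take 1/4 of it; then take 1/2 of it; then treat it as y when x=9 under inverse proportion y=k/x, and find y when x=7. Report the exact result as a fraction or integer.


Start with 295.
Step 1: Take 1/4: 295 * 1/4 = 295/4
Step 2: Take 1/2: 295/4 * 1/2 = 295/8
Step 3: Inverse prop: k = (295/8)*9; new y = k/7 = 295/8*9/7 = 2655/56
Final result = 2655/56

2655/56


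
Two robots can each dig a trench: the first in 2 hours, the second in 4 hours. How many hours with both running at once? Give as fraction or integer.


Rate of A = 1/2 job per hour
Rate of B = 1/4 job per hour
Combined rate = 1/2 + 1/4
Find common denominator: (4 + 2)/(2*4) = 6/8
Combined rate = 3/4 job per hour
Time together = 1 / (3/4) = 4/3 hours

4/3


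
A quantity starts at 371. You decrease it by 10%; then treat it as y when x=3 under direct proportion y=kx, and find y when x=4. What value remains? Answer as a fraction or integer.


Start with 371.
Step 1: Decrease by 10%: 371 * 90/100 = 3339/10
Step 2: Direct prop: k = (3339/10)/3; new y = k*4 = 3339/10*4/3 = 2226/5
Final result = 2226/5

2226/5


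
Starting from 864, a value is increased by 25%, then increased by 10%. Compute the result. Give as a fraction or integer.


Start: 864
Step 1: increase by 25% => multiply by 125/100
  864 * 125/100 = 1080
Step 2: increase by 10% => multiply by 110/100
  1080 * 110/100 = 1188
Final value = 1188

1188


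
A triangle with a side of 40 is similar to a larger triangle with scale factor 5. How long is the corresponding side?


Similar triangles have proportional sides
Scale factor = 5
Smaller side = 40
Corresponding larger side = 40 * 5
= 200

200


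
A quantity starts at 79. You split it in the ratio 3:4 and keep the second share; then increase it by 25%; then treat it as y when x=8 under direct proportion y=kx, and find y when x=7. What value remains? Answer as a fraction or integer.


Start with 79.
Step 1: Split 3:4, second share = 79 * 4/7 = 316/7
Step 2: Increase by 25%: 316/7 * 125/100 = 395/7
Step 3: Direct prop: k = (395/7)/8; new y = k*7 = 395/7*7/8 = 395/8
Final result = 395/8

395/8


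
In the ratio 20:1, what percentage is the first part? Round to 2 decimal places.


Total parts = 20 + 1 = 21
First part fraction = 20/21
Percentage = (20/21) * 100
= 0.952381 * 100
= 95.24%

95.24


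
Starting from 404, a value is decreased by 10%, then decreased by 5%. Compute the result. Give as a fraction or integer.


Start: 404
Step 1: decrease by 10% => multiply by 90/100
  404 * 90/100 = 1818/5
Step 2: decrease by 5% => multiply by 95/100
  1818/5 * 95/100 = 17271/50
Final value = 17271/50

17271/50


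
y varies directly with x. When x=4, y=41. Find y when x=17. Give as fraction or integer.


Direct proportion: y = kx
Find k: k = 41/4 = 41/4
Compute y at x=17: y = 41/4 * 17
y = 697/4

697/4


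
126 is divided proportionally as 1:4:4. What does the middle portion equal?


Ratio = 1:4:4
Total parts = 1 + 4 + 4 = 9
Value per part = 126 / 9 = 14
First share = 1 * 14 = 14
Middle share = 4 * 14 = 56
Third share = 4 * 14 = 56

56


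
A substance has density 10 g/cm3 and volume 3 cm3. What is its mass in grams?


Using mass = density * volume
Density = 10 g/cm3
Volume = 3 cm3
Mass = 10 * 3
= 30 g

30


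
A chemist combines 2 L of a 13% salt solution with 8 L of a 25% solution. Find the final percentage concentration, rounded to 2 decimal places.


Solute in mixture 1 = 13% of 2 L = 2*13/100 = 13/50 L
Solute in mixture 2 = 25% of 8 L = 8*25/100 = 2 L
Total solute = 13/50 + 2 = 113/50 L
Total volume = 2 + 8 = 10 L
Final concentration = 113/50/10 * 100 = 22.60%

22.60


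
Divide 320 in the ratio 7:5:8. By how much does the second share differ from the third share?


Total parts = 7 + 5 + 8 = 20
Value per part = 320 / 20 = 16
Shares: 7*16=112, 5*16=80, 8*16=128
Second share = 80, third share = 128
Difference = |80 - 128| = 48

48


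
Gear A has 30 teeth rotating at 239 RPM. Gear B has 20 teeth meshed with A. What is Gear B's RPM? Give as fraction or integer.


Gear ratio: teeth_A * RPM_A = teeth_B * RPM_B
30 * 239 = 20 * RPM_B
7170 = 20 * RPM_B
RPM_B = 7170 / 20
RPM_B = 717/2

717/2


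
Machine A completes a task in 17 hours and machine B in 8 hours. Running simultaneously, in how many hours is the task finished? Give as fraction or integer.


Rate of A = 1/17 job per hour
Rate of B = 1/8 job per hour
Combined rate = 1/17 + 1/8
Find common denominator: (8 + 17)/(17*8) = 25/136
Combined rate = 25/136 job per hour
Time together = 1 / (25/136) = 136/25 hours

136/25


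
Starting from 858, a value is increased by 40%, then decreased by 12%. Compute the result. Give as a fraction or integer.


Start: 858
Step 1: increase by 40% => multiply by 140/100
  858 * 140/100 = 6006/5
Step 2: decrease by 12% => multiply by 88/100
  6006/5 * 88/100 = 132132/125
Final value = 132132/125

132132/125


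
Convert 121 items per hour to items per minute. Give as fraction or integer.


Converting from per hour to per minute
Rate = 121 items per hour
Divide by 60: 121/60
= 121/60 items per minute

121/60


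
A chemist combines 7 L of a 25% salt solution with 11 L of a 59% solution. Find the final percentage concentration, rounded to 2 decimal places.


Solute in mixture 1 = 25% of 7 L = 7*25/100 = 7/4 L
Solute in mixture 2 = 59% of 11 L = 11*59/100 = 649/100 L
Total solute = 7/4 + 649/100 = 206/25 L
Total volume = 7 + 11 = 18 L
Final concentration = 206/25/18 * 100 = 45.78%

45.78


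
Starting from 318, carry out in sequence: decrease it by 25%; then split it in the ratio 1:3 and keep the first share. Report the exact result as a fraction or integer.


Start with 318.
Step 1: Decrease by 25%: 318 * 75/100 = 477/2
Step 2: Split 1:3, first share = 477/2 * 1/4 = 477/8
Final result = 477/8

477/8


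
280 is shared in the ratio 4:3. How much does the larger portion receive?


Total parts = 4 + 3 = 7
Value per part = 280 / 7 = 40
First share = 4 * 40 = 160
Second share = 3 * 40 = 120
Larger share = 160

160


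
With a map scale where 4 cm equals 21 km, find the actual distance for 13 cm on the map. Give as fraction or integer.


Map scale: 4 cm = 21 km
Measured distance on map = 13 cm
Set up proportion: 13 * 21 / 4
= 273 / 4
= 273/4 km

273/4


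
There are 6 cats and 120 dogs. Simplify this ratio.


Find GCD(6, 120)
GCD = 6
Divide both by 6: 6/6 = 1, 120/6 = 20
Simplified ratio = 1:20

1:20


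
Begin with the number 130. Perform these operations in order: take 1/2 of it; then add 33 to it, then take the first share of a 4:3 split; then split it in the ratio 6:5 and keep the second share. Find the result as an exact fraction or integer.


Start with 130.
Step 1: Take 1/2: 130 * 1/2 = 65
Step 2: Add 33: 65+33=98; split 4:3 first = 98*4/7 = 56
Step 3: Split 6:5, second share = 56 * 5/11 = 280/11
Final result = 280/11

280/11


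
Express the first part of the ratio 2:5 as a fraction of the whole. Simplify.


Total parts = 2 + 5 = 7
First part fraction = 2/7
Simplify: 2/7 = 2/7

2/7


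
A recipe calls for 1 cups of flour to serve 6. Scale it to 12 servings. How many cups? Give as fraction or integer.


Original: 1 cups for 6 servings
Target servings = 12
Scaling factor = 12/6
New amount = 1 * 12/6
= 12/6
= 2 cups

2


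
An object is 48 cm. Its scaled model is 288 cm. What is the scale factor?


Original length = 48 cm
Scaled length = 288 cm
Scale factor = 288 / 48
= 6

6


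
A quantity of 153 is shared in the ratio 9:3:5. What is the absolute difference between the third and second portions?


Total parts = 9 + 3 + 5 = 17
Value per part = 153 / 17 = 9
Shares: 9*9=81, 3*9=27, 5*9=45
Third share = 45, second share = 27
Difference = |45 - 27| = 18

18


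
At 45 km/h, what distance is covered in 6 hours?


Using distance = speed * time
Speed = 45 km/h
Time = 6 hours
Distance = 45 * 6
= 270 km

270


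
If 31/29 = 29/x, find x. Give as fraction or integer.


Setting up: 31/29 = 29/x
Cross multiply: 31 * x = 29 * 29
31x = 841
x = 841/31
x = 841/31

841/31


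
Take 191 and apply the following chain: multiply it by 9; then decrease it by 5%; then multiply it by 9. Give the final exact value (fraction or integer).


Start with 191.
Step 1: Multiply by 9: 191 * 9 = 1719
Step 2: Decrease by 5%: 1719 * 95/100 = 32661/20
Step 3: Multiply by 9: 32661/20 * 9 = 293949/20
Final result = 293949/20

293949/20


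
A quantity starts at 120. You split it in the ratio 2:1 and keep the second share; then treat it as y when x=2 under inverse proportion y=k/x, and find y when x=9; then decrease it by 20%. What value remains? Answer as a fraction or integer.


Start with 120.
Step 1: Split 2:1, second share = 120 * 1/3 = 40
Step 2: Inverse prop: k = (40)*2; new y = k/9 = 40*2/9 = 80/9
Step 3: Decrease by 20%: 80/9 * 80/100 = 64/9
Final result = 64/9

64/9


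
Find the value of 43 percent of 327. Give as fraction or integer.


Compute 43% of 327
Convert percentage: 43% = 43/100
Multiply: 327 * 43/100
= 14061/100
= 14061/100

14061/100


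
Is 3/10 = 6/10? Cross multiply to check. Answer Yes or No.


Cross multiply to check 3/10 = 6/10
Left cross product: 3 * 10 = 30
Right cross product: 10 * 6 = 60
30 != 60
Not equal, so proportions differ => No

No


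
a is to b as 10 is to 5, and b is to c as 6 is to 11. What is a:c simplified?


Given a:b = 10:5 and b:c = 6:11
Make b consistent. Multiply first ratio by 6: a:b = 60:30
Multiply second ratio by 5: b:c = 30:55
Now b = 30 in both, so a:b:c = 60:30:55
Therefore a:c = 60:55
Simplify by GCD: a:c = 12:11

12:11


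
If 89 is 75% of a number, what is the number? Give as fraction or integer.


Given: 89 is 75% of the whole
Set up: 89 = 75/100 * whole
whole = 89 * 100 / 75
whole = 8900 / 75
whole = 356/3

356/3


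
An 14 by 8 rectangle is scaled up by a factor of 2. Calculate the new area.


Original dimensions: 14 x 8
Enlargement factor = 2
New width = 14 * 2 = 28
New height = 8 * 2 = 16
New area = 28 * 16 = 448

448


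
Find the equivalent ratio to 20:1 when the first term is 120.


Original ratio: 20:1
First term target: 120
Scale factor = 120 / 20 = 6
Multiply second term: 1 * 6 = 6
Equivalent ratio = 120:6

120:6


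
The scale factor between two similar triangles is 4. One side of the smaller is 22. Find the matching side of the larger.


Similar triangles have proportional sides
Scale factor = 4
Smaller side = 22
Corresponding larger side = 22 * 4
= 88

88


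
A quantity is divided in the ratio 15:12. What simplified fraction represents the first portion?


Total parts = 15 + 12 = 27
First part fraction = 15/27
Simplify: 15/27 = 5/9

5/9


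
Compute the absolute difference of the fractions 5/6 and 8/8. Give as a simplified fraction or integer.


Simplify: 5/6 = 5/6 and 8/8 = 1
Find common denominator: LCD = 6
Convert: 5/6 and 6/6
Difference = |5 - 6|/6 = 1/6
Simplified = 1/6

1/6


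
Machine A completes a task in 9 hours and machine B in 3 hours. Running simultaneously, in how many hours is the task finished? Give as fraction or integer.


Rate of A = 1/9 job per hour
Rate of B = 1/3 job per hour
Combined rate = 1/9 + 1/3
Find common denominator: (3 + 9)/(9*3) = 12/27
Combined rate = 4/9 job per hour
Time together = 1 / (4/9) = 9/4 hours

9/4


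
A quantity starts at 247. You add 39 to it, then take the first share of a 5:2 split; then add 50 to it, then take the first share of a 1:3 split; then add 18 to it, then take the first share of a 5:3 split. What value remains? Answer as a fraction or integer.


Start with 247.
Step 1: Add 39: 247+39=286; split 5:2 first = 286*5/7 = 1430/7
Step 2: Add 50: 1430/7+50=1780/7; split 1:3 first = 1780/7*1/4 = 445/7
Step 3: Add 18: 445/7+18=571/7; split 5:3 first = 571/7*5/8 = 2855/56
Final result = 2855/56

2855/56


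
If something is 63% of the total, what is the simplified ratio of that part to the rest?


Part = 63%, Remainder = 37%
Ratio = 63:37
GCD(63, 37) = 1
Simplify: 63:37 = 63:37

63:37


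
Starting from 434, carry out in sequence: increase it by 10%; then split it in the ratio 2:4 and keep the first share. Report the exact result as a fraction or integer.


Start with 434.
Step 1: Increase by 10%: 434 * 110/100 = 2387/5
Step 2: Split 2:4, first share = 2387/5 * 2/6 = 2387/15
Final result = 2387/15

2387/15


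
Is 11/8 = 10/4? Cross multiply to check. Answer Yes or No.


Cross multiply to check 11/8 = 10/4
Left cross product: 11 * 4 = 44
Right cross product: 8 * 10 = 80
44 != 80
Not equal, so proportions differ => No

No


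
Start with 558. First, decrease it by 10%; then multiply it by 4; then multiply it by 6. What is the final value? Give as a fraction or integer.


Start with 558.
Step 1: Decrease by 10%: 558 * 90/100 = 2511/5
Step 2: Multiply by 4: 2511/5 * 4 = 10044/5
Step 3: Multiply by 6: 10044/5 * 6 = 60264/5
Final result = 60264/5

60264/5


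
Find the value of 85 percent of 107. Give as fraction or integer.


Compute 85% of 107
Convert percentage: 85% = 85/100
Multiply: 107 * 85/100
= 9095/100
= 1819/20

1819/20


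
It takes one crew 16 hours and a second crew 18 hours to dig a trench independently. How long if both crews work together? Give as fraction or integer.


Rate of A = 1/16 job per hour
Rate of B = 1/18 job per hour
Combined rate = 1/16 + 1/18
Find common denominator: (18 + 16)/(16*18) = 34/288
Combined rate = 17/144 job per hour
Time together = 1 / (17/144) = 144/17 hours

144/17


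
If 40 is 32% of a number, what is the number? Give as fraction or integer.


Given: 40 is 32% of the whole
Set up: 40 = 32/100 * whole
whole = 40 * 100 / 32
whole = 4000 / 32
whole = 125

125


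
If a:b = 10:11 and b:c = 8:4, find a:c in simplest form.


Given a:b = 10:11 and b:c = 8:4
Make b consistent. Multiply first ratio by 8: a:b = 80:88
Multiply second ratio by 11: b:c = 88:44
Now b = 88 in both, so a:b:c = 80:88:44
Therefore a:c = 80:44
Simplify by GCD: a:c = 20:11

20:11


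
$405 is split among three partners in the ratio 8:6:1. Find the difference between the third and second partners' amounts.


Total parts = 8 + 6 + 1 = 15
Value per part = 405 / 15 = 27
Shares: 8*27=216, 6*27=162, 1*27=27
Third share = 27, second share = 162
Difference = |27 - 162| = 135

135


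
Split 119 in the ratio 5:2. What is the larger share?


Total parts = 5 + 2 = 7
Value per part = 119 / 7 = 17
First share = 5 * 17 = 85
Second share = 2 * 17 = 34
Larger share = 85

85


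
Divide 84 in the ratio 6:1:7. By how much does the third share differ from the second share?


Total parts = 6 + 1 + 7 = 14
Value per part = 84 / 14 = 6
Shares: 6*6=36, 1*6=6, 7*6=42
Third share = 42, second share = 6
Difference = |42 - 6| = 36

36


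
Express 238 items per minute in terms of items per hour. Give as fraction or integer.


Converting from per minute to per hour
Rate = 238 items per minute
Multiply by 60: 238 * 60
= 14280 items per hour

14280


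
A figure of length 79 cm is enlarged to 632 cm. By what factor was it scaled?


Original length = 79 cm
Scaled length = 632 cm
Scale factor = 632 / 79
= 8

8


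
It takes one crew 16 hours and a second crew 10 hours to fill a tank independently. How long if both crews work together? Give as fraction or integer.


Rate of A = 1/16 job per hour
Rate of B = 1/10 job per hour
Combined rate = 1/16 + 1/10
Find common denominator: (10 + 16)/(16*10) = 26/160
Combined rate = 13/80 job per hour
Time together = 1 / (13/80) = 80/13 hours

80/13


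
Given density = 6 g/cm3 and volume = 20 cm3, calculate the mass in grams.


Using mass = density * volume
Density = 6 g/cm3
Volume = 20 cm3
Mass = 6 * 20
= 120 g

120


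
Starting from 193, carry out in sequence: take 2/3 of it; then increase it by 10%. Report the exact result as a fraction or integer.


Start with 193.
Step 1: Take 2/3: 193 * 2/3 = 386/3
Step 2: Increase by 10%: 386/3 * 110/100 = 2123/15
Final result = 2123/15

2123/15


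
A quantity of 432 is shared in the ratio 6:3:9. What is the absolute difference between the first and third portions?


Total parts = 6 + 3 + 9 = 18
Value per part = 432 / 18 = 24
Shares: 6*24=144, 3*24=72, 9*24=216
First share = 144, third share = 216
Difference = |144 - 216| = 72

72


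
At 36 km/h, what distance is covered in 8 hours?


Using distance = speed * time
Speed = 36 km/h
Time = 8 hours
Distance = 36 * 8
= 288 km

288


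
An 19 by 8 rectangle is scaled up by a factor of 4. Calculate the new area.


Original dimensions: 19 x 8
Enlargement factor = 4
New width = 19 * 4 = 76
New height = 8 * 4 = 32
New area = 76 * 32 = 2432

2432


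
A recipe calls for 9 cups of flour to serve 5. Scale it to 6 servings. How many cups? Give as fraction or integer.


Original: 9 cups for 5 servings
Target servings = 6
Scaling factor = 6/5
New amount = 9 * 6/5
= 54/5
= 54/5 cups

54/5


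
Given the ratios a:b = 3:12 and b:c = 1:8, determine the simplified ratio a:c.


Given a:b = 3:12 and b:c = 1:8
Make b consistent. Multiply first ratio by 1: a:b = 3:12
Multiply second ratio by 12: b:c = 12:96
Now b = 12 in both, so a:b:c = 3:12:96
Therefore a:c = 3:96
Simplify by GCD: a:c = 1:32

1:32


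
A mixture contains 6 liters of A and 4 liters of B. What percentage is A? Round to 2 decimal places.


Volume of A = 6 L
Volume of B = 4 L
Total volume = 6 + 4 = 10 L
Percentage of A = (6/10) * 100
= 60.00%

60.00


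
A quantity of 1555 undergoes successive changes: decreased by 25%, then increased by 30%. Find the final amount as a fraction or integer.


Start: 1555
Step 1: decrease by 25% => multiply by 75/100
  1555 * 75/100 = 4665/4
Step 2: increase by 30% => multiply by 130/100
  4665/4 * 130/100 = 12129/8
Final value = 12129/8

12129/8


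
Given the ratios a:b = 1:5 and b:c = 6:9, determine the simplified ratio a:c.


Given a:b = 1:5 and b:c = 6:9
Make b consistent. Multiply first ratio by 6: a:b = 6:30
Multiply second ratio by 5: b:c = 30:45
Now b = 30 in both, so a:b:c = 6:30:45
Therefore a:c = 6:45
Simplify by GCD: a:c = 2:15

2:15


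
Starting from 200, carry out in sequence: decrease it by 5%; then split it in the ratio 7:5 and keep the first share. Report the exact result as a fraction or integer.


Start with 200.
Step 1: Decrease by 5%: 200 * 95/100 = 190
Step 2: Split 7:5, first share = 190 * 7/12 = 665/6
Final result = 665/6

665/6


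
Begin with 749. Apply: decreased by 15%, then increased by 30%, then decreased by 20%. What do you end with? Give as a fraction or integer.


Start: 749
Step 1: decrease by 15% => multiply by 85/100
  749 * 85/100 = 12733/20
Step 2: increase by 30% => multiply by 130/100
  12733/20 * 130/100 = 165529/200
Step 3: decrease by 20% => multiply by 80/100
  165529/200 * 80/100 = 165529/250
Final value = 165529/250

165529/250


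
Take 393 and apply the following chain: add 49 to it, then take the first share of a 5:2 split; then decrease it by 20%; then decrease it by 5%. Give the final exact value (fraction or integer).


Start with 393.
Step 1: Add 49: 393+49=442; split 5:2 first = 442*5/7 = 2210/7
Step 2: Decrease by 20%: 2210/7 * 80/100 = 1768/7
Step 3: Decrease by 5%: 1768/7 * 95/100 = 8398/35
Final result = 8398/35

8398/35


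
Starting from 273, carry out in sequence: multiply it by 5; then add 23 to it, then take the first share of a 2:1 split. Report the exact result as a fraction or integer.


Start with 273.
Step 1: Multiply by 5: 273 * 5 = 1365
Step 2: Add 23: 1365+23=1388; split 2:1 first = 1388*2/3 = 2776/3
Final result = 2776/3

2776/3


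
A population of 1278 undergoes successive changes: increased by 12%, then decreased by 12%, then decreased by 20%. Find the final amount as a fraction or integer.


Start: 1278
Step 1: increase by 12% => multiply by 112/100
  1278 * 112/100 = 35784/25
Step 2: decrease by 12% => multiply by 88/100
  35784/25 * 88/100 = 787248/625
Step 3: decrease by 20% => multiply by 80/100
  787248/625 * 80/100 = 3148992/3125
Final value = 3148992/3125

3148992/3125


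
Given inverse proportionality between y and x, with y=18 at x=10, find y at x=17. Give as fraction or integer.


Inverse proportion: y = k/x
Find k: k = 10 * 18 = 180
Compute y at x=17: y = 180/17
y = 180/17

180/17


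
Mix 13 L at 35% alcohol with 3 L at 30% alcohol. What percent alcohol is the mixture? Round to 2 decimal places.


Solute in mixture 1 = 35% of 13 L = 13*35/100 = 91/20 L
Solute in mixture 2 = 30% of 3 L = 3*30/100 = 9/10 L
Total solute = 91/20 + 9/10 = 109/20 L
Total volume = 13 + 3 = 16 L
Final concentration = 109/20/16 * 100 = 34.06%

34.06


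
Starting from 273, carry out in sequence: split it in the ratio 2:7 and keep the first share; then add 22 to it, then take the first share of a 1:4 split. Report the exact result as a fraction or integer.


Start with 273.
Step 1: Split 2:7, first share = 273 * 2/9 = 182/3
Step 2: Add 22: 182/3+22=248/3; split 1:4 first = 248/3*1/5 = 248/15
Final result = 248/15

248/15


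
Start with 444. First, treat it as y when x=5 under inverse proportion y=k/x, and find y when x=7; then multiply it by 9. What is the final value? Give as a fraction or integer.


Start with 444.
Step 1: Inverse prop: k = (444)*5; new y = k/7 = 444*5/7 = 2220/7
Step 2: Multiply by 9: 2220/7 * 9 = 19980/7
Final result = 19980/7

19980/7


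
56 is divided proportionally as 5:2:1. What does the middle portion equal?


Ratio = 5:2:1
Total parts = 5 + 2 + 1 = 8
Value per part = 56 / 8 = 7
First share = 5 * 7 = 35
Middle share = 2 * 7 = 14
Third share = 1 * 7 = 7

14


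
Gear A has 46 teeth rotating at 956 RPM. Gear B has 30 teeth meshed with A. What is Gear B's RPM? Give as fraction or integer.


Gear ratio: teeth_A * RPM_A = teeth_B * RPM_B
46 * 956 = 30 * RPM_B
43976 = 30 * RPM_B
RPM_B = 43976 / 30
RPM_B = 21988/15

21988/15


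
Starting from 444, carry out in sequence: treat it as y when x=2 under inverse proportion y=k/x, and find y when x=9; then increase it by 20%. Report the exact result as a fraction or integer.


Start with 444.
Step 1: Inverse prop: k = (444)*2; new y = k/9 = 444*2/9 = 296/3
Step 2: Increase by 20%: 296/3 * 120/100 = 592/5
Final result = 592/5

592/5


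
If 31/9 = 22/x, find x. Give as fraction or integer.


Setting up: 31/9 = 22/x
Cross multiply: 31 * x = 9 * 22
31x = 198
x = 198/31
x = 198/31

198/31


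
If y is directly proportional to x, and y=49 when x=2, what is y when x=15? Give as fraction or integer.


Direct proportion: y = kx
Find k: k = 49/2 = 49/2
Compute y at x=15: y = 49/2 * 15
y = 735/2

735/2


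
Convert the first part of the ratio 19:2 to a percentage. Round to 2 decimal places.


Total parts = 19 + 2 = 21
First part fraction = 19/21
Percentage = (19/21) * 100
= 0.904762 * 100
= 90.48%

90.48


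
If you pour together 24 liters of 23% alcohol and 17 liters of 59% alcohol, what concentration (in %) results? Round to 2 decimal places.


Solute in mixture 1 = 23% of 24 L = 24*23/100 = 138/25 L
Solute in mixture 2 = 59% of 17 L = 17*59/100 = 1003/100 L
Total solute = 138/25 + 1003/100 = 311/20 L
Total volume = 24 + 17 = 41 L
Final concentration = 311/20/41 * 100 = 37.93%

37.93


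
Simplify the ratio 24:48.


Find GCD(24, 48)
GCD = 24
Divide both by 24: 24/24 = 1, 48/24 = 2
Simplified ratio = 1:2

1:2


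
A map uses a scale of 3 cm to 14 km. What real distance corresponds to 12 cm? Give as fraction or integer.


Map scale: 3 cm = 14 km
Measured distance on map = 12 cm
Set up proportion: 12 * 14 / 3
= 168 / 3
= 56 km

56


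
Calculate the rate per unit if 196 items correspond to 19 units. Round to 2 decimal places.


Total items = 196
Number of units = 19
Unit rate = 196 / 19
= 10.32 items per unit

10.32


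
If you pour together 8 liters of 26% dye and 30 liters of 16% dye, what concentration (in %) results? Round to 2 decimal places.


Solute in mixture 1 = 26% of 8 L = 8*26/100 = 52/25 L
Solute in mixture 2 = 16% of 30 L = 30*16/100 = 24/5 L
Total solute = 52/25 + 24/5 = 172/25 L
Total volume = 8 + 30 = 38 L
Final concentration = 172/25/38 * 100 = 18.11%

18.11


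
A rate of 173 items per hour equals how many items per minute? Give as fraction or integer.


Converting from per hour to per minute
Rate = 173 items per hour
Divide by 60: 173/60
= 173/60 items per minute

173/60


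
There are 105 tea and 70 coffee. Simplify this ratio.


Find GCD(105, 70)
GCD = 35
Divide both by 35: 105/35 = 3, 70/35 = 2
Simplified ratio = 3:2

3:2


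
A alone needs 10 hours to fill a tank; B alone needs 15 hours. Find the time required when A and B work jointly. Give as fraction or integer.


Rate of A = 1/10 job per hour
Rate of B = 1/15 job per hour
Combined rate = 1/10 + 1/15
Find common denominator: (15 + 10)/(10*15) = 25/150
Combined rate = 1/6 job per hour
Time together = 1 / (1/6) = 6 hours

6


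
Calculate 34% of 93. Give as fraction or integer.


Compute 34% of 93
Convert percentage: 34% = 34/100
Multiply: 93 * 34/100
= 3162/100
= 1581/50

1581/50


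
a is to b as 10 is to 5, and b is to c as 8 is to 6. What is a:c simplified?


Given a:b = 10:5 and b:c = 8:6
Make b consistent. Multiply first ratio by 8: a:b = 80:40
Multiply second ratio by 5: b:c = 40:30
Now b = 40 in both, so a:b:c = 80:40:30
Therefore a:c = 80:30
Simplify by GCD: a:c = 8:3

8:3


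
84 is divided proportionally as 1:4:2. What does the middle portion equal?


Ratio = 1:4:2
Total parts = 1 + 4 + 2 = 7
Value per part = 84 / 7 = 12
First share = 1 * 12 = 12
Middle share = 4 * 12 = 48
Third share = 2 * 12 = 24

48


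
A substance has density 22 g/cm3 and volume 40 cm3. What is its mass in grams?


Using mass = density * volume
Density = 22 g/cm3
Volume = 40 cm3
Mass = 22 * 40
= 880 g

880


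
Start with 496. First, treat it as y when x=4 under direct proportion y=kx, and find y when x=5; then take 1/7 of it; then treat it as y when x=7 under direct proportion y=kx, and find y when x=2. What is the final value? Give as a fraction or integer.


Start with 496.
Step 1: Direct prop: k = (496)/4; new y = k*5 = 496*5/4 = 620
Step 2: Take 1/7: 620 * 1/7 = 620/7
Step 3: Direct prop: k = (620/7)/7; new y = k*2 = 620/7*2/7 = 1240/49
Final result = 1240/49

1240/49


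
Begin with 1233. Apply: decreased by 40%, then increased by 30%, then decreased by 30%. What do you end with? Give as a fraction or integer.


Start: 1233
Step 1: decrease by 40% => multiply by 60/100
  1233 * 60/100 = 3699/5
Step 2: increase by 30% => multiply by 130/100
  3699/5 * 130/100 = 48087/50
Step 3: decrease by 30% => multiply by 70/100
  48087/50 * 70/100 = 336609/500
Final value = 336609/500

336609/500


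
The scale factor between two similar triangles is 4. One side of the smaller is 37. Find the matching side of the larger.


Similar triangles have proportional sides
Scale factor = 4
Smaller side = 37
Corresponding larger side = 37 * 4
= 148

148


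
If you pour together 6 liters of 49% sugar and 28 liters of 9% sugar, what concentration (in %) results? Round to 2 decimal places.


Solute in mixture 1 = 49% of 6 L = 6*49/100 = 147/50 L
Solute in mixture 2 = 9% of 28 L = 28*9/100 = 63/25 L
Total solute = 147/50 + 63/25 = 273/50 L
Total volume = 6 + 28 = 34 L
Final concentration = 273/50/34 * 100 = 16.06%

16.06


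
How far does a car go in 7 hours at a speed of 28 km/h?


Using distance = speed * time
Speed = 28 km/h
Time = 7 hours
Distance = 28 * 7
= 196 km

196


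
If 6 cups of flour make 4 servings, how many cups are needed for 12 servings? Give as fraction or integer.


Original: 6 cups for 4 servings
Target servings = 12
Scaling factor = 12/4
New amount = 6 * 12/4
= 72/4
= 18 cups

18


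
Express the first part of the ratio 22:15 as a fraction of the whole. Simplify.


Total parts = 22 + 15 = 37
First part fraction = 22/37
Simplify: 22/37 = 22/37

22/37


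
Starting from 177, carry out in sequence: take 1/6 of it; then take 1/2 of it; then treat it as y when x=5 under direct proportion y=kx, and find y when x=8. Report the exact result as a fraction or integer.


Start with 177.
Step 1: Take 1/6: 177 * 1/6 = 59/2
Step 2: Take 1/2: 59/2 * 1/2 = 59/4
Step 3: Direct prop: k = (59/4)/5; new y = k*8 = 59/4*8/5 = 118/5
Final result = 118/5

118/5


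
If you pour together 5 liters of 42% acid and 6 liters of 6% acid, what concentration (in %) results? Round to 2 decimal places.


Solute in mixture 1 = 42% of 5 L = 5*42/100 = 21/10 L
Solute in mixture 2 = 6% of 6 L = 6*6/100 = 9/25 L
Total solute = 21/10 + 9/25 = 123/50 L
Total volume = 5 + 6 = 11 L
Final concentration = 123/50/11 * 100 = 22.36%

22.36


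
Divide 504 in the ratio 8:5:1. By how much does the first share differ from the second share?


Total parts = 8 + 5 + 1 = 14
Value per part = 504 / 14 = 36
Shares: 8*36=288, 5*36=180, 1*36=36
First share = 288, second share = 180
Difference = |288 - 180| = 108

108


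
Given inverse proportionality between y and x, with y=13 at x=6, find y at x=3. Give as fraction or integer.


Inverse proportion: y = k/x
Find k: k = 6 * 13 = 78
Compute y at x=3: y = 78/3
y = 26

26


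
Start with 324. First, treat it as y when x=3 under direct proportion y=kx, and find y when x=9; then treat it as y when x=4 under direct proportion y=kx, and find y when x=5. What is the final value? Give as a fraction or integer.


Start with 324.
Step 1: Direct prop: k = (324)/3; new y = k*9 = 324*9/3 = 972
Step 2: Direct prop: k = (972)/4; new y = k*5 = 972*5/4 = 1215
Final result = 1215

1215


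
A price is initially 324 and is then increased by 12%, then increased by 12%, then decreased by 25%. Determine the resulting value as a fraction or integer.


Start: 324
Step 1: increase by 12% => multiply by 112/100
  324 * 112/100 = 9072/25
Step 2: increase by 12% => multiply by 112/100
  9072/25 * 112/100 = 254016/625
Step 3: decrease by 25% => multiply by 75/100
  254016/625 * 75/100 = 190512/625
Final value = 190512/625

190512/625


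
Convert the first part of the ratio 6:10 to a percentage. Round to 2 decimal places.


Total parts = 6 + 10 = 16
First part fraction = 6/16
Percentage = (6/16) * 100
= 0.375 * 100
= 37.50%

37.50


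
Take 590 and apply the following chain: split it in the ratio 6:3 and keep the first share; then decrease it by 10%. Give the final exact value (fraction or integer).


Start with 590.
Step 1: Split 6:3, first share = 590 * 6/9 = 1180/3
Step 2: Decrease by 10%: 1180/3 * 90/100 = 354
Final result = 354

354


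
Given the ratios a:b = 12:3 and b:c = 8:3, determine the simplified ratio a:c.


Given a:b = 12:3 and b:c = 8:3
Make b consistent. Multiply first ratio by 8: a:b = 96:24
Multiply second ratio by 3: b:c = 24:9
Now b = 24 in both, so a:b:c = 96:24:9
Therefore a:c = 96:9
Simplify by GCD: a:c = 32:3

32:3


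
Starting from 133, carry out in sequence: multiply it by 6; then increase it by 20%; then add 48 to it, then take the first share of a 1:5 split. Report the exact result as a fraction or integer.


Start with 133.
Step 1: Multiply by 6: 133 * 6 = 798
Step 2: Increase by 20%: 798 * 120/100 = 4788/5
Step 3: Add 48: 4788/5+48=5028/5; split 1:5 first = 5028/5*1/6 = 838/5
Final result = 838/5

838/5
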